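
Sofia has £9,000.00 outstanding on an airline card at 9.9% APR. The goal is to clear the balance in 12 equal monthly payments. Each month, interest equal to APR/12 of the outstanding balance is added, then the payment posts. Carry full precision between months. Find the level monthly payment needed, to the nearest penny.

£790.82

Monthly rate r = 9.9%/12 = 0.825% = 0.00825.
Level-payment amortization: P = B₀·r / (1 − (1+r)^(−n)) = 9000.00·0.00825 / (1 − 1.00825^(−12)).
Denominator 1 − (1+r)^(−12) = 0.0938893564.
P = 74.25 / 0.0938893564 ≈ 790.82.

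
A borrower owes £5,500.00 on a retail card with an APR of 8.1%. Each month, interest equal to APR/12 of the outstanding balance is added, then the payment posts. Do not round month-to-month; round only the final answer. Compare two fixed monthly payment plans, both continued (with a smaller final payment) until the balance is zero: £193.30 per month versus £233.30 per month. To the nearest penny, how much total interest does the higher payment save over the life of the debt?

Monthly rate r = 8.1%/12 = 0.675% = 0.00675.
At £193.30/mo: n = ⌈−ln(1 − rB₀/P)/ln(1+r)⌉ = 32 payments (last £135.74); total interest = total paid − £5,500.00 = £628.04.
At £233.30/mo: 26 payments (last £178.22); total interest £510.72.
Interest saved = £628.04 − £510.72 = £117.32.

£117.32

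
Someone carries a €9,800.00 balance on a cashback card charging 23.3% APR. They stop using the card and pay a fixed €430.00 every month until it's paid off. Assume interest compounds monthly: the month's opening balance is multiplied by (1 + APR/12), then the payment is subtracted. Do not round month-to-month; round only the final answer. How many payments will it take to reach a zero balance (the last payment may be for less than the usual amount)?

31 payments

Monthly rate r = 23.3%/12 = 1.94167% = 0.0194167.
Recurrence: B ← B·(1+r) − €430.00.
Month 1: interest €190.28; balance after payment €9,560.28.
Month 2: interest €185.63; balance after payment €9,315.91.
Closed form: n = −ln(1 − rB₀/P)/ln(1+r) = −ln(0.55748)/ln(1.01942) ≈ 30.385, so the balance reaches zero during payment 31.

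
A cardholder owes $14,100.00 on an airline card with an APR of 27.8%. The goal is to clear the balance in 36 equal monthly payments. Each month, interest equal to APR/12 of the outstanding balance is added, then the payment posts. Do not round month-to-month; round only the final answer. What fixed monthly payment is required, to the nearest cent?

$581.70

Monthly rate r = 27.8%/12 = 2.31667% = 0.0231667.
Level-payment amortization: P = B₀·r / (1 − (1+r)^(−n)) = 14100.00·0.0231667 / (1 − 1.02317^(−36)).
Denominator 1 − (1+r)^(−36) = 0.561539765.
P = 326.65 / 0.561539765 ≈ 581.70.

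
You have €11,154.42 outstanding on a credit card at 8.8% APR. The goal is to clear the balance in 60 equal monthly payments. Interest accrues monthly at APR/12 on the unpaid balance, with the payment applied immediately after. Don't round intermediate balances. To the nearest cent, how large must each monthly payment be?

Monthly rate r = 8.8%/12 = 0.733333% = 0.00733333.
Level-payment amortization: P = B₀·r / (1 − (1+r)^(−n)) = 11154.42·0.00733333 / (1 − 1.00733^(−60)).
Denominator 1 − (1+r)^(−60) = 0.354928755.
P = 81.7991 / 0.354928755 ≈ 230.47.

€230.47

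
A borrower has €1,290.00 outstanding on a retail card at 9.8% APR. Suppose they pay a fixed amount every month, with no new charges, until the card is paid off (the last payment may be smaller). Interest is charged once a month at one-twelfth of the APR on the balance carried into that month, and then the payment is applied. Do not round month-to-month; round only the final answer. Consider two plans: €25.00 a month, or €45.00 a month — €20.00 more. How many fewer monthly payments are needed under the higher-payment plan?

35 fewer payments

Monthly rate r = 9.8%/12 = 0.816667% = 0.00816667.
At €25.00/mo: n = ⌈−ln(1 − rB₀/P)/ln(1+r)⌉ = 68 payments (last €6.78); total interest = total paid − €1,290.00 = €391.78.
At €45.00/mo: 33 payments (last €35.69); total interest €185.69.
Payments saved = 68 − 33 = 35.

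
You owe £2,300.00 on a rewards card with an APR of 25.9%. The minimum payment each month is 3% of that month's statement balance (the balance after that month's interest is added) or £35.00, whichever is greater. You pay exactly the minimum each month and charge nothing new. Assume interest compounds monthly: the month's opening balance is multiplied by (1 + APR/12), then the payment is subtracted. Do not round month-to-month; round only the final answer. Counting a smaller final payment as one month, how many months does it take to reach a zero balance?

134 months

Monthly rate r = 25.9%/12 = 2.15833% = 0.0215833.
While 3% of the post-interest balance exceeds £35.00, each month B ← (B·(1+r))·(1 − 0.03), i.e. B shrinks by the factor (1+r)·0.97 = 0.99094.
This holds for months 1–77. Entering month 78 the balance is £1,140.86; 3% of the post-interest balance is now below £35.00, so the flat £35.00 minimum applies from here.
From month 78 a fixed £35.00 at rate r clears £1,140.86 in 57 more payments. Total: 77 + 57 = 134 months.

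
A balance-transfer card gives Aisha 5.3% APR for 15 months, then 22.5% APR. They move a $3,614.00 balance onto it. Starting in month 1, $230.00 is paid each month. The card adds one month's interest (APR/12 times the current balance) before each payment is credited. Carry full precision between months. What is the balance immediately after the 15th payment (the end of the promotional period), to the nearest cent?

Promo months 1–15 at r₀ = 5.3%/12 = 0.00441667; months 16+ at r₁ = 22.5%/12 = 0.01875.
After month 15: iterate B ← B·(1+r₀) − $230.00 for 15 months → $302.24.

$302.24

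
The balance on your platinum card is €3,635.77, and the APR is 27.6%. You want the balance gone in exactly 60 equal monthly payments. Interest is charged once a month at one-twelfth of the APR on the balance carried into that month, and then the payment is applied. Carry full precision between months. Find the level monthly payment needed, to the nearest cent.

€112.33

Monthly rate r = 27.6%/12 = 2.3% = 0.023.
Level-payment amortization: P = B₀·r / (1 − (1+r)^(−n)) = 3635.77·0.023 / (1 − 1.023^(−60)).
Denominator 1 − (1+r)^(−60) = 0.744458184.
P = 83.6227 / 0.744458184 ≈ 112.33.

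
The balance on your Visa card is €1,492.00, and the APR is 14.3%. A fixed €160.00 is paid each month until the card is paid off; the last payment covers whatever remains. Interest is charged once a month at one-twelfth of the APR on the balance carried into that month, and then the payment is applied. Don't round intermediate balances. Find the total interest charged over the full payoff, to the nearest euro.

Monthly rate r = 14.3%/12 = 1.19167% = 0.0119167.
Payoff takes n = ⌈−ln(1 − rB₀/P)/ln(1+r)⌉ = ⌈9.944⌉ = 10 payments; the last is €151.06.
Total paid = 9·€160.00 + €151.06 = €1,591.06.
Total interest = total paid − principal = €1,591.06 − €1,492.00 = €99.06.

€99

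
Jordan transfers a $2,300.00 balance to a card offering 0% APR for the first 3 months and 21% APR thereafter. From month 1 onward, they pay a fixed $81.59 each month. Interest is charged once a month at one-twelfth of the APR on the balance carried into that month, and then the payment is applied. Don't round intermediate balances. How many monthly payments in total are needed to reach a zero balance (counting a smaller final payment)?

Promo months 1–3 at r₀ = 0%/12 = 0; months 4+ at r₁ = 21%/12 = 0.0175.
After month 3 (no interest yet): B = $2,300.00 − 3·$81.59 = $2,055.23.
Then at r₁ with $81.59/mo: n₂ = −ln(1 − r₁·B/P)/ln(1+r₁) ≈ 33.51 → 34 more payments.

37 months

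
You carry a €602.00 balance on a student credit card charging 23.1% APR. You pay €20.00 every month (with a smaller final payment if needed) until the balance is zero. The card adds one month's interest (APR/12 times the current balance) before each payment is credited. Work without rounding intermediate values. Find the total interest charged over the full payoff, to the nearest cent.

€306.56

Monthly rate r = 23.1%/12 = 1.925% = 0.01925.
Payoff takes n = ⌈−ln(1 − rB₀/P)/ln(1+r)⌉ = ⌈45.426⌉ = 46 payments; the last is €8.56.
Total paid = 45·€20.00 + €8.56 = €908.56.
Total interest = total paid − principal = €908.56 − €602.00 = €306.56.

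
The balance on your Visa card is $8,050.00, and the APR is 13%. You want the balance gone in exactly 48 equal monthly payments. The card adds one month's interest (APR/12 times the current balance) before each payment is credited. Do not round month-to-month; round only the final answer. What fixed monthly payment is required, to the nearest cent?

Monthly rate r = 13%/12 = 1.08333% = 0.0108333.
Level-payment amortization: P = B₀·r / (1 − (1+r)^(−n)) = 8050.00·0.0108333 / (1 − 1.01083^(−48)).
Denominator 1 − (1+r)^(−48) = 0.403814556.
P = 87.2083 / 0.403814556 ≈ 215.96.

$215.96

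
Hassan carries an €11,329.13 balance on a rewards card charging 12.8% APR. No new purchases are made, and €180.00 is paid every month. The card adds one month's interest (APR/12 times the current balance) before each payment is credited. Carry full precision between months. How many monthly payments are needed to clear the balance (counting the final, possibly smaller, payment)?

105 months

Monthly rate r = 12.8%/12 = 1.06667% = 0.0106667.
Recurrence: B ← B·(1+r) − €180.00.
Month 1: interest €120.84; balance after payment €11,269.97.
Month 2: interest €120.21; balance after payment €11,210.19.
Closed form: n = −ln(1 − rB₀/P)/ln(1+r) = −ln(0.32864)/ln(1.01067) ≈ 104.879, so the balance reaches zero during payment 105.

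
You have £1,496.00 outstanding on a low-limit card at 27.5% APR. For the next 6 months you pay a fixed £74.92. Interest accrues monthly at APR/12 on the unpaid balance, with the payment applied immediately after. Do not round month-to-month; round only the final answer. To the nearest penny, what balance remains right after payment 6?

£1,237.78

Monthly rate r = 27.5%/12 = 2.29167% = 0.0229167.
Each month: B ← B·(1+r) − £74.92.
Month 1: interest £34.28; balance after payment £1,455.36.
Month 2: interest £33.35; balance after payment £1,413.80.
Month 3: interest £32.40; balance after payment £1,371.27.
Month 4: interest £31.43; balance after payment £1,327.78.
Month 5: interest £30.43; balance after payment £1,283.29.
Month 6: interest £29.41; balance after payment £1,237.78.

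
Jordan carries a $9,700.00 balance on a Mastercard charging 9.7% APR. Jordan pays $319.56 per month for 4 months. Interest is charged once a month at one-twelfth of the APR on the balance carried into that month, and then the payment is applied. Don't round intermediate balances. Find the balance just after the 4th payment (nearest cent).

Monthly rate r = 9.7%/12 = 0.808333% = 0.00808333.
Each month: B ← B·(1+r) − $319.56.
Month 1: interest $78.41; balance after payment $9,458.85.
Month 2: interest $76.46; balance after payment $9,215.75.
Month 3: interest $74.49; balance after payment $8,970.68.
Month 4: interest $72.51; balance after payment $8,723.63.

$8,723.63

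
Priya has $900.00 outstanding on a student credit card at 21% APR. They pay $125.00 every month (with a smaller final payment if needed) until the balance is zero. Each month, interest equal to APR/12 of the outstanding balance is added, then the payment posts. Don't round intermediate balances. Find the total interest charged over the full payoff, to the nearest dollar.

Monthly rate r = 21%/12 = 1.75% = 0.0175.
Payoff takes n = ⌈−ln(1 − rB₀/P)/ln(1+r)⌉ = ⌈7.763⌉ = 8 payments; the last is $95.55.
Total paid = 7·$125.00 + $95.55 = $970.55.
Total interest = total paid − principal = $970.55 − $900.00 = $70.55.

$71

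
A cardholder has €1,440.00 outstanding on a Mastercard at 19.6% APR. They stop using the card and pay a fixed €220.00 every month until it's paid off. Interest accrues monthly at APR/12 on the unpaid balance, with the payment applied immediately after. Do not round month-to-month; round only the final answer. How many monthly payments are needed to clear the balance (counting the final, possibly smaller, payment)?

Monthly rate r = 19.6%/12 = 1.63333% = 0.0163333.
Recurrence: B ← B·(1+r) − €220.00.
Month 1: interest €23.52; balance after payment €1,243.52.
Month 2: interest €20.31; balance after payment €1,043.83.
Closed form: n = −ln(1 − rB₀/P)/ln(1+r) = −ln(0.89309)/ln(1.01633) ≈ 6.979, so the balance reaches zero during payment 7.

7 months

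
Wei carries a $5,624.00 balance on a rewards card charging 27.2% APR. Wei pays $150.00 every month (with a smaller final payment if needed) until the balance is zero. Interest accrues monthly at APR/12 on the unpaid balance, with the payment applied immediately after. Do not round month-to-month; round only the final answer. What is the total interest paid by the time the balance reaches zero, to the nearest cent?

$7,065.89

Monthly rate r = 27.2%/12 = 2.26667% = 0.0226667.
Payoff takes n = ⌈−ln(1 − rB₀/P)/ln(1+r)⌉ = ⌈84.597⌉ = 85 payments; the last is $89.89.
Total paid = 84·$150.00 + $89.89 = $12,689.89.
Total interest = total paid − principal = $12,689.89 − $5,624.00 = $7,065.89.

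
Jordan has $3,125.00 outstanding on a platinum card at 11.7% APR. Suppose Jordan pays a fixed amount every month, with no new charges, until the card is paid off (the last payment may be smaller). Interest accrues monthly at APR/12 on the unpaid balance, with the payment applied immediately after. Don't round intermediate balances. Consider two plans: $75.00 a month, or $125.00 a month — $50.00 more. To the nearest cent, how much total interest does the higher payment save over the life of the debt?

Monthly rate r = 11.7%/12 = 0.975% = 0.00975.
At $75.00/mo: n = ⌈−ln(1 − rB₀/P)/ln(1+r)⌉ = 54 payments (last $54.57); total interest = total paid − $3,125.00 = $904.57.
At $125.00/mo: 29 payments (last $99.37); total interest $474.37.
Interest saved = $904.57 − $474.37 = $430.20.

$430.20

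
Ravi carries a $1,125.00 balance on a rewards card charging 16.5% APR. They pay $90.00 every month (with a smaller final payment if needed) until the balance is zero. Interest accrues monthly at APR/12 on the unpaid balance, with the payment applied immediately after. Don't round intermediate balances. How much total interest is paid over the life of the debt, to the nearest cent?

$117.98

Monthly rate r = 16.5%/12 = 1.375% = 0.01375.
Payoff takes n = ⌈−ln(1 − rB₀/P)/ln(1+r)⌉ = ⌈13.810⌉ = 14 payments; the last is $72.98.
Total paid = 13·$90.00 + $72.98 = $1,242.98.
Total interest = total paid − principal = $1,242.98 − $1,125.00 = $117.98.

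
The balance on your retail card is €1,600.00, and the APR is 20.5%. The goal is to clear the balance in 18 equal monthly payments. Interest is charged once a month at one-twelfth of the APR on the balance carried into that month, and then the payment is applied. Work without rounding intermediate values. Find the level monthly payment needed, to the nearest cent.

€104.01

Monthly rate r = 20.5%/12 = 1.70833% = 0.0170833.
Level-payment amortization: P = B₀·r / (1 − (1+r)^(−n)) = 1600.00·0.0170833 / (1 − 1.01708^(−18)).
Denominator 1 − (1+r)^(−18) = 0.262805101.
P = 27.3333 / 0.262805101 ≈ 104.01.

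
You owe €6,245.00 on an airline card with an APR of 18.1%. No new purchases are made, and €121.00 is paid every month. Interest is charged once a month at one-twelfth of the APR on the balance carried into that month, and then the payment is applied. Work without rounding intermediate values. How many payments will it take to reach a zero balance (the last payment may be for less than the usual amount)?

Monthly rate r = 18.1%/12 = 1.50833% = 0.0150833.
Recurrence: B ← B·(1+r) − €121.00.
Month 1: interest €94.20; balance after payment €6,218.20.
Month 2: interest €93.79; balance after payment €6,190.99.
Closed form: n = −ln(1 − rB₀/P)/ln(1+r) = −ln(0.22153)/ln(1.01508) ≈ 100.678, so the balance reaches zero during payment 101.

101 payments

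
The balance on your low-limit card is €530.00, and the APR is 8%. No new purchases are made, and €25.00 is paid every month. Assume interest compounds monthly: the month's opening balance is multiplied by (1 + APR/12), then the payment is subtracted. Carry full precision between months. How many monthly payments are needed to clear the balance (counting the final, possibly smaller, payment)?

23 payments

Monthly rate r = 8%/12 = 0.666667% = 0.00666667.
Recurrence: B ← B·(1+r) − €25.00.
Month 1: interest €3.53; balance after payment €508.53.
Month 2: interest €3.39; balance after payment €486.92.
Closed form: n = −ln(1 − rB₀/P)/ln(1+r) = −ln(0.85867)/ln(1.00667) ≈ 22.932, so the balance reaches zero during payment 23.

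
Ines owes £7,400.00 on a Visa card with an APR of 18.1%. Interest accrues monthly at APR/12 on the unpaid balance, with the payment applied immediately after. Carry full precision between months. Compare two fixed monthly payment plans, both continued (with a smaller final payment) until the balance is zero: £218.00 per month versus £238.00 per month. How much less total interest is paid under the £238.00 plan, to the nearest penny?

£384.57

Monthly rate r = 18.1%/12 = 1.50833% = 0.0150833.
At £218.00/mo: n = ⌈−ln(1 − rB₀/P)/ln(1+r)⌉ = 48 payments (last £201.40); total interest = total paid − £7,400.00 = £3,047.40.
At £238.00/mo: 43 payments (last £66.83); total interest £2,662.83.
Interest saved = £3,047.40 − £2,662.83 = £384.57.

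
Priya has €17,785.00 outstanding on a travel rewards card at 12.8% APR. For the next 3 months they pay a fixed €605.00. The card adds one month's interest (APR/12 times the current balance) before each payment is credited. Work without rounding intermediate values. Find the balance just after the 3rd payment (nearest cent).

Monthly rate r = 12.8%/12 = 1.06667% = 0.0106667.
Each month: B ← B·(1+r) − €605.00.
Month 1: interest €189.71; balance after payment €17,369.71.
Month 2: interest €185.28; balance after payment €16,949.98.
Month 3: interest €180.80; balance after payment €16,525.78.

€16,525.78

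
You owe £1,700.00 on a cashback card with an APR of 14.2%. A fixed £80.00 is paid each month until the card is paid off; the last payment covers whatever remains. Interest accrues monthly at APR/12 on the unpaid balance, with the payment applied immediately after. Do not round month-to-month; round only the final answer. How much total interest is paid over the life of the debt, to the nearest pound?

£270

Monthly rate r = 14.2%/12 = 1.18333% = 0.0118333.
Payoff takes n = ⌈−ln(1 − rB₀/P)/ln(1+r)⌉ = ⌈24.620⌉ = 25 payments; the last is £49.72.
Total paid = 24·£80.00 + £49.72 = £1,969.72.
Total interest = total paid − principal = £1,969.72 − £1,700.00 = £269.72.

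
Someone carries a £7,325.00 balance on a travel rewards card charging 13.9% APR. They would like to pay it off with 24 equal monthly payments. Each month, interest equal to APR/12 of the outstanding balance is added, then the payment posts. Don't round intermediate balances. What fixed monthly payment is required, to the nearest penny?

Monthly rate r = 13.9%/12 = 1.15833% = 0.0115833.
Level-payment amortization: P = B₀·r / (1 − (1+r)^(−n)) = 7325.00·0.0115833 / (1 − 1.01158^(−24)).
Denominator 1 − (1+r)^(−24) = 0.241492235.
P = 84.8479 / 0.241492235 ≈ 351.35.

£351.35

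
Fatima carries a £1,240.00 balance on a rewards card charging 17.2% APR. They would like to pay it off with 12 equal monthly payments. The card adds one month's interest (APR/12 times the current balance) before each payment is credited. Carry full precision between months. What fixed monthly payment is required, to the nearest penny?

Monthly rate r = 17.2%/12 = 1.43333% = 0.0143333.
Level-payment amortization: P = B₀·r / (1 − (1+r)^(−n)) = 1240.00·0.0143333 / (1 − 1.01433^(−12)).
Denominator 1 − (1+r)^(−12) = 0.156992131.
P = 17.7733 / 0.156992131 ≈ 113.21.

£113.21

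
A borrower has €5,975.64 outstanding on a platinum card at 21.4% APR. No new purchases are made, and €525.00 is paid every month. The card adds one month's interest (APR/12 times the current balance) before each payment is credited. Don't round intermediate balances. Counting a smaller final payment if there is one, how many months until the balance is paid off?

Monthly rate r = 21.4%/12 = 1.78333% = 0.0178333.
Recurrence: B ← B·(1+r) − €525.00.
Month 1: interest €106.57; balance after payment €5,557.21.
Month 2: interest €99.10; balance after payment €5,131.31.
Closed form: n = −ln(1 − rB₀/P)/ln(1+r) = −ln(0.79702)/ln(1.01783) ≈ 12.835, so the balance reaches zero during payment 13.

13 payments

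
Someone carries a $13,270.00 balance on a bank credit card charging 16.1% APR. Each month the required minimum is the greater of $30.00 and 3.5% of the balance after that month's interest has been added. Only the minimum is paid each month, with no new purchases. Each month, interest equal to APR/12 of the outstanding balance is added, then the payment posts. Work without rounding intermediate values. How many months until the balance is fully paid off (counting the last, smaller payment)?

Monthly rate r = 16.1%/12 = 1.34167% = 0.0134167.
While 3.5% of the post-interest balance exceeds $30.00, each month B ← (B·(1+r))·(1 − 0.035), i.e. B shrinks by the factor (1+r)·0.965 = 0.97795.
This holds for months 1–124. Entering month 125 the balance is $835.55; 3.5% of the post-interest balance is now below $30.00, so the flat $30.00 minimum applies from here.
From month 125 a fixed $30.00 at rate r clears $835.55 in 36 more payments. Total: 124 + 36 = 160 months.

160 months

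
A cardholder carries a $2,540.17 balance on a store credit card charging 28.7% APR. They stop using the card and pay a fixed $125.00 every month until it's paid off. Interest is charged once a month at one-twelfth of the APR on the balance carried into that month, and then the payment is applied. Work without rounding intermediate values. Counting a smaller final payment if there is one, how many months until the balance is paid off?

Monthly rate r = 28.7%/12 = 2.39167% = 0.0239167.
Recurrence: B ← B·(1+r) − $125.00.
Month 1: interest $60.75; balance after payment $2,475.92.
Month 2: interest $59.22; balance after payment $2,410.14.
Closed form: n = −ln(1 − rB₀/P)/ln(1+r) = −ln(0.51398)/ln(1.02392) ≈ 28.160, so the balance reaches zero during payment 29.

29 months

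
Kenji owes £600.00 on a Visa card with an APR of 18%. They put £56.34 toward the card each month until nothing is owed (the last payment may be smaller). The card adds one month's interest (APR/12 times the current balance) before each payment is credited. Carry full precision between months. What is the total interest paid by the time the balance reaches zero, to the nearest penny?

Monthly rate r = 18%/12 = 1.5% = 0.015.
Payoff takes n = ⌈−ln(1 − rB₀/P)/ln(1+r)⌉ = ⌈11.690⌉ = 12 payments; the last is £38.97.
Total paid = 11·£56.34 + £38.97 = £658.71.
Total interest = total paid − principal = £658.71 − £600.00 = £58.71.

£58.71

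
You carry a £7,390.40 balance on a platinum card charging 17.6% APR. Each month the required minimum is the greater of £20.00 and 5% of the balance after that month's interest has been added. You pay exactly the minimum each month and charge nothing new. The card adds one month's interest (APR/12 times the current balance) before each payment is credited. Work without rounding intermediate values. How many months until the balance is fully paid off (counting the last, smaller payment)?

Monthly rate r = 17.6%/12 = 1.46667% = 0.0146667.
While 5% of the post-interest balance exceeds £20.00, each month B ← (B·(1+r))·(1 − 0.05), i.e. B shrinks by the factor (1+r)·0.95 = 0.96393.
This holds for months 1–80. Entering month 81 the balance is £391.23; 5% of the post-interest balance is now below £20.00, so the flat £20.00 minimum applies from here.
From month 81 a fixed £20.00 at rate r clears £391.23 in 24 more payments. Total: 80 + 24 = 104 months.

104 months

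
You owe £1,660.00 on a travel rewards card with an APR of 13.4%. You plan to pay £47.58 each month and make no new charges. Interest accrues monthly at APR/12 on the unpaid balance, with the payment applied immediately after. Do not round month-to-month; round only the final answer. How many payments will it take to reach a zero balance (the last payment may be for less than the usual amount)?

Monthly rate r = 13.4%/12 = 1.11667% = 0.0111667.
Recurrence: B ← B·(1+r) − £47.58.
Month 1: interest £18.54; balance after payment £1,630.96.
Month 2: interest £18.21; balance after payment £1,601.59.
Closed form: n = −ln(1 − rB₀/P)/ln(1+r) = −ln(0.61041)/ln(1.01117) ≈ 44.451, so the balance reaches zero during payment 45.

45 months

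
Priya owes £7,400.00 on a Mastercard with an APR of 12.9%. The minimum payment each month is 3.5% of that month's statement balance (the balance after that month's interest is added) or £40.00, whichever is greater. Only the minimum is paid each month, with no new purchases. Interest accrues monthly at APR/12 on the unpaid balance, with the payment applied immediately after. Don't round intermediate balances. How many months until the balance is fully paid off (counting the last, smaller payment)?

Monthly rate r = 12.9%/12 = 1.075% = 0.01075.
While 3.5% of the post-interest balance exceeds £40.00, each month B ← (B·(1+r))·(1 − 0.035), i.e. B shrinks by the factor (1+r)·0.965 = 0.97537.
This holds for months 1–76. Entering month 77 the balance is £1,112.33; 3.5% of the post-interest balance is now below £40.00, so the flat £40.00 minimum applies from here.
From month 77 a fixed £40.00 at rate r clears £1,112.33 in 34 more payments. Total: 76 + 34 = 110 months.

110 months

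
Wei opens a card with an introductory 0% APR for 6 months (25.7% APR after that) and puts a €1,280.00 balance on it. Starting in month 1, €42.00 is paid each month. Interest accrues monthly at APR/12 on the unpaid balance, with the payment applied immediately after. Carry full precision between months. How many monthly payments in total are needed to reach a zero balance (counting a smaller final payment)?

Promo months 1–6 at r₀ = 0%/12 = 0; months 7+ at r₁ = 25.7%/12 = 0.0214167.
After month 6 (no interest yet): B = €1,280.00 − 6·€42.00 = €1,028.00.
Then at r₁ with €42.00/mo: n₂ = −ln(1 − r₁·B/P)/ln(1+r₁) ≈ 35.05 → 36 more payments.

42 payments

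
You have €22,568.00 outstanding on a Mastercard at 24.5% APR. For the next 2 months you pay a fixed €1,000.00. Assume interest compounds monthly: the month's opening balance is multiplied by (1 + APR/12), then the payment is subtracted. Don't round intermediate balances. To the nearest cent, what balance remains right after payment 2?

€21,478.52

Monthly rate r = 24.5%/12 = 2.04167% = 0.0204167.
Each month: B ← B·(1+r) − €1,000.00.
Month 1: interest €460.76; balance after payment €22,028.76.
Month 2: interest €449.75; balance after payment €21,478.52.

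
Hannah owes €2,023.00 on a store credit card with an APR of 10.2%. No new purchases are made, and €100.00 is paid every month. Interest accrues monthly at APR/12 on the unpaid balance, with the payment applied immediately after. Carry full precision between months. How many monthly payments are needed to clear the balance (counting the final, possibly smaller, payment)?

Monthly rate r = 10.2%/12 = 0.85% = 0.0085.
Recurrence: B ← B·(1+r) − €100.00.
Month 1: interest €17.20; balance after payment €1,940.20.
Month 2: interest €16.49; balance after payment €1,856.69.
Closed form: n = −ln(1 − rB₀/P)/ln(1+r) = −ln(0.82805)/ln(1.0085) ≈ 22.293, so the balance reaches zero during payment 23.

23 payments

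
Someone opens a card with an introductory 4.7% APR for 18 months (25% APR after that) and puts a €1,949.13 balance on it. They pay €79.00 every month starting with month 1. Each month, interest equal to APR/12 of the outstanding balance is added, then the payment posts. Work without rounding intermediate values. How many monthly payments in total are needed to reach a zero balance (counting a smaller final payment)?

27 payments

Promo months 1–18 at r₀ = 4.7%/12 = 0.00391667; months 19+ at r₁ = 25%/12 = 0.0208333.
After month 18: iterate B ← B·(1+r₀) − €79.00 for 18 months → €620.87.
Then at r₁ with €79.00/mo: n₂ = −ln(1 − r₁·B/P)/ln(1+r₁) ≈ 8.67 → 9 more payments.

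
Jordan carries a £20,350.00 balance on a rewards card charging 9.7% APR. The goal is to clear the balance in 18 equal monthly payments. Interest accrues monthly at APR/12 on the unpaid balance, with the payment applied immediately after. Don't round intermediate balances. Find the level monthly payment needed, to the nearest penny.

£1,219.35

Monthly rate r = 9.7%/12 = 0.808333% = 0.00808333.
Level-payment amortization: P = B₀·r / (1 − (1+r)^(−n)) = 20350.00·0.00808333 / (1 − 1.00808^(−18)).
Denominator 1 − (1+r)^(−18) = 0.134904252.
P = 164.496 / 0.134904252 ≈ 1219.35.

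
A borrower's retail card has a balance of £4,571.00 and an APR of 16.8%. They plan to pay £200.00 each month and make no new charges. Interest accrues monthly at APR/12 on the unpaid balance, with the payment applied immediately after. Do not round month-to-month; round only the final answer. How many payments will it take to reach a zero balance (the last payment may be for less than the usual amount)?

28 payments

Monthly rate r = 16.8%/12 = 1.4% = 0.014.
Recurrence: B ← B·(1+r) − £200.00.
Month 1: interest £63.99; balance after payment £4,434.99.
Month 2: interest £62.09; balance after payment £4,297.08.
Closed form: n = −ln(1 − rB₀/P)/ln(1+r) = −ln(0.68003)/ln(1.014) ≈ 27.737, so the balance reaches zero during payment 28.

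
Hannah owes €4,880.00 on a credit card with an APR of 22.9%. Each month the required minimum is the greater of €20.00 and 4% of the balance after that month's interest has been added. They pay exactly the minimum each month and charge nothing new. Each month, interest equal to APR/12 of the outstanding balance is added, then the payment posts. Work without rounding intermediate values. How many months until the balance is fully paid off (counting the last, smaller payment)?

139 months

Monthly rate r = 22.9%/12 = 1.90833% = 0.0190833.
While 4% of the post-interest balance exceeds €20.00, each month B ← (B·(1+r))·(1 − 0.04), i.e. B shrinks by the factor (1+r)·0.96 = 0.97832.
This holds for months 1–105. Entering month 106 the balance is €488.56; 4% of the post-interest balance is now below €20.00, so the flat €20.00 minimum applies from here.
From month 106 a fixed €20.00 at rate r clears €488.56 in 34 more payments. Total: 105 + 34 = 139 months.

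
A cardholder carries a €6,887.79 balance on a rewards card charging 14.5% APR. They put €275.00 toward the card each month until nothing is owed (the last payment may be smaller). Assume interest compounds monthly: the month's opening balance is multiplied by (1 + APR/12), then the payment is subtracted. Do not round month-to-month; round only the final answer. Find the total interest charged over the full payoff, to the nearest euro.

Monthly rate r = 14.5%/12 = 1.20833% = 0.0120833.
Payoff takes n = ⌈−ln(1 − rB₀/P)/ln(1+r)⌉ = ⌈30.011⌉ = 31 payments; the last is €3.08.
Total paid = 30·€275.00 + €3.08 = €8,253.08.
Total interest = total paid − principal = €8,253.08 − €6,887.79 = €1,365.29.

€1,365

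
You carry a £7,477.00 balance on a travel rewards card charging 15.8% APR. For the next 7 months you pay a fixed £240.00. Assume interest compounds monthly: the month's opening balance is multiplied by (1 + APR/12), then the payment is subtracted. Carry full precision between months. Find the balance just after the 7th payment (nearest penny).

£6,446.12

Monthly rate r = 15.8%/12 = 1.31667% = 0.0131667.
Each month: B ← B·(1+r) − £240.00.
Month 1: interest £98.45; balance after payment £7,335.45.
Month 2: interest £96.58; balance after payment £7,192.03.
Month 3: interest £94.70; balance after payment £7,046.73.
Month 4: interest £92.78; balance after payment £6,899.51.
Month 5: interest £90.84; balance after payment £6,750.35.
Month 6: interest £88.88; balance after payment £6,599.23.
Month 7: interest £86.89; balance after payment £6,446.12.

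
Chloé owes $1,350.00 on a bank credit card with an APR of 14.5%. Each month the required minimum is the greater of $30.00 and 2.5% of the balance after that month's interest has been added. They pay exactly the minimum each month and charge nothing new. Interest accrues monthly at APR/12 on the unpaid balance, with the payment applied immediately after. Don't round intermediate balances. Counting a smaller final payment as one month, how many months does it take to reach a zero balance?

64 months

Monthly rate r = 14.5%/12 = 1.20833% = 0.0120833.
While 2.5% of the post-interest balance exceeds $30.00, each month B ← (B·(1+r))·(1 − 0.025), i.e. B shrinks by the factor (1+r)·0.975 = 0.98678.
This holds for months 1–10. Entering month 11 the balance is $1,181.80; 2.5% of the post-interest balance is now below $30.00, so the flat $30.00 minimum applies from here.
From month 11 a fixed $30.00 at rate r clears $1,181.80 in 54 more payments. Total: 10 + 54 = 64 months.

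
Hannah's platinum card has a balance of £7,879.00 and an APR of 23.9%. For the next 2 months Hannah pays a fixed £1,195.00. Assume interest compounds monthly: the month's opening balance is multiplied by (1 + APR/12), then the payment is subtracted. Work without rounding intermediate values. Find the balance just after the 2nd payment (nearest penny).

£5,782.17

Monthly rate r = 23.9%/12 = 1.99167% = 0.0199167.
Each month: B ← B·(1+r) − £1,195.00.
Month 1: interest £156.92; balance after payment £6,840.92.
Month 2: interest £136.25; balance after payment £5,782.17.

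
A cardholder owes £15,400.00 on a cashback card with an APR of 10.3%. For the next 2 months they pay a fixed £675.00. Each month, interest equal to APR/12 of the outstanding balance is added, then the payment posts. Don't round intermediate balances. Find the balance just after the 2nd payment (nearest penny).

Monthly rate r = 10.3%/12 = 0.858333% = 0.00858333.
Each month: B ← B·(1+r) − £675.00.
Month 1: interest £132.18; balance after payment £14,857.18.
Month 2: interest £127.52; balance after payment £14,309.71.

£14,309.71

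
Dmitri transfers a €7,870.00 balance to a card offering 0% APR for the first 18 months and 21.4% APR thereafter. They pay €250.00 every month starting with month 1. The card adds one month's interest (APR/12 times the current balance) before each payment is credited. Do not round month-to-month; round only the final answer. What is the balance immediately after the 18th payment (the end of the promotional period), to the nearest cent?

Promo months 1–18 at r₀ = 0%/12 = 0; months 19+ at r₁ = 21.4%/12 = 0.0178333.
After month 18 (no interest yet): B = €7,870.00 − 18·€250.00 = €3,370.00.

€3,370.00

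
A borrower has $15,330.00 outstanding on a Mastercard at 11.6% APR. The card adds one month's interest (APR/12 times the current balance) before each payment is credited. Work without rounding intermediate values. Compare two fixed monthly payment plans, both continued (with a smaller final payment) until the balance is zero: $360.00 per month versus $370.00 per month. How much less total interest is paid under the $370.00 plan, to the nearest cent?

$169.04

Monthly rate r = 11.6%/12 = 0.966667% = 0.00966667.
At $360.00/mo: n = ⌈−ln(1 − rB₀/P)/ln(1+r)⌉ = 56 payments (last $48.89); total interest = total paid − $15,330.00 = $4,518.89.
At $370.00/mo: 54 payments (last $69.85); total interest $4,349.85.
Interest saved = $4,518.89 − $4,349.85 = $169.04.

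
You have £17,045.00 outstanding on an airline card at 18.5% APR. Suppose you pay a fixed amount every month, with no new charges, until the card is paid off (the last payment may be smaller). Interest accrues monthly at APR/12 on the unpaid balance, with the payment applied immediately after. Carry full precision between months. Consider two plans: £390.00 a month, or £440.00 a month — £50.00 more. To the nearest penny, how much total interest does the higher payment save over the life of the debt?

Monthly rate r = 18.5%/12 = 1.54167% = 0.0154167.
At £390.00/mo: n = ⌈−ln(1 − rB₀/P)/ln(1+r)⌉ = 74 payments (last £86.58); total interest = total paid − £17,045.00 = £11,511.58.
At £440.00/mo: 60 payments (last £194.19); total interest £9,109.19.
Interest saved = £11,511.58 − £9,109.19 = £2,402.39.

£2,402.39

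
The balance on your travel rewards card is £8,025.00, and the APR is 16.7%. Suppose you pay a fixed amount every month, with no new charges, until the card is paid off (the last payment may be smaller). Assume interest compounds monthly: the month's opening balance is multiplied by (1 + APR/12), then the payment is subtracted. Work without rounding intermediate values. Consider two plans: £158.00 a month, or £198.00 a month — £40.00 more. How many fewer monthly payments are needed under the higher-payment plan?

Monthly rate r = 16.7%/12 = 1.39167% = 0.0139167.
At £158.00/mo: n = ⌈−ln(1 − rB₀/P)/ln(1+r)⌉ = 89 payments (last £123.94); total interest = total paid − £8,025.00 = £6,002.94.
At £198.00/mo: 61 payments (last £14.09); total interest £3,869.09.
Payments saved = 89 − 61 = 28.

28 fewer payments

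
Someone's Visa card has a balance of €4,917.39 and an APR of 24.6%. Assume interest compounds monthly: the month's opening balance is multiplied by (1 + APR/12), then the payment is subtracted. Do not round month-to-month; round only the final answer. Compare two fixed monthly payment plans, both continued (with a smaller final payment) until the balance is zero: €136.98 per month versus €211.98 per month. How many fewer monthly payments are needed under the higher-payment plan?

Monthly rate r = 24.6%/12 = 2.05% = 0.0205.
At €136.98/mo: n = ⌈−ln(1 − rB₀/P)/ln(1+r)⌉ = 66 payments (last €84.59); total interest = total paid − €4,917.39 = €4,070.90.
At €211.98/mo: 32 payments (last €170.88); total interest €1,824.87.
Payments saved = 66 − 32 = 34.

34 fewer payments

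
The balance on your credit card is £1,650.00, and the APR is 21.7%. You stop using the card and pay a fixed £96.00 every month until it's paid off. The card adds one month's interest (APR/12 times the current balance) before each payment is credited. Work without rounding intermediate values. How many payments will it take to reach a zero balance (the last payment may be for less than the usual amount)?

21 payments

Monthly rate r = 21.7%/12 = 1.80833% = 0.0180833.
Recurrence: B ← B·(1+r) − £96.00.
Month 1: interest £29.84; balance after payment £1,583.84.
Month 2: interest £28.64; balance after payment £1,516.48.
Closed form: n = −ln(1 − rB₀/P)/ln(1+r) = −ln(0.68919)/ln(1.01808) ≈ 20.770, so the balance reaches zero during payment 21.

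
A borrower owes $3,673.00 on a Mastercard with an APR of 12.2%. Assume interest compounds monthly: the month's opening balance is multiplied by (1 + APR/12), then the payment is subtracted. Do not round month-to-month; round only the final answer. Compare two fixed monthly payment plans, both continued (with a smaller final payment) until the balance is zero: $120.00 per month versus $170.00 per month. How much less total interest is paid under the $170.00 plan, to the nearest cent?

$253.89

Monthly rate r = 12.2%/12 = 1.01667% = 0.0101667.
At $120.00/mo: n = ⌈−ln(1 − rB₀/P)/ln(1+r)⌉ = 37 payments (last $102.46); total interest = total paid − $3,673.00 = $749.46.
At $170.00/mo: 25 payments (last $88.57); total interest $495.57.
Interest saved = $749.46 − $495.57 = $253.89.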